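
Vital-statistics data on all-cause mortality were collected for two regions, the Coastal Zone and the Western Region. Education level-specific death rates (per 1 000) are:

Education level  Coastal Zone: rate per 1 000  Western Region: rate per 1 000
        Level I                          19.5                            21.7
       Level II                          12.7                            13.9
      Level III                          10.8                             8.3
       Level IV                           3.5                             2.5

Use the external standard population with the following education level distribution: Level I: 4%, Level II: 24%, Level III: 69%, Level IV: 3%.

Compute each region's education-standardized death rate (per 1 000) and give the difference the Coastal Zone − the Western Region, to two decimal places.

Standard weights: 0.04, 0.24, 0.69, 0.03.
The Coastal Zone: 0.0400×19.5 + 0.2400×12.7 + 0.6900×10.8 + 0.0300×3.5 = 11.3850 per 1 000.
The Western Region: 0.0400×21.7 + 0.2400×13.9 + 0.6900×8.3 + 0.0300×2.5 = 10.0060 per 1 000.
Difference = 11.3850 − 10.0060 = 1.3790.

1.38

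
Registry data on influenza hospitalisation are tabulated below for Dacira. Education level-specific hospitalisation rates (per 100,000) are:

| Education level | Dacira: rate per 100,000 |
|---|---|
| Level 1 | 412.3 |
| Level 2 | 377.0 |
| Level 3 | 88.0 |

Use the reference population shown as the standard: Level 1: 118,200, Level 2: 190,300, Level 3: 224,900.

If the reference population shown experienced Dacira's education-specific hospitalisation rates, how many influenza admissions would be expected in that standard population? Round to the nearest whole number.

Expected influenza admissions = Σ (standard pop × education-specific rate ÷ 100,000)
= 118,200×412.3/100,000 + 190,300×377.0/100,000 + 224,900×88.0/100,000
= 487.34 + 717.43 + 197.91 = 1402.68.

1403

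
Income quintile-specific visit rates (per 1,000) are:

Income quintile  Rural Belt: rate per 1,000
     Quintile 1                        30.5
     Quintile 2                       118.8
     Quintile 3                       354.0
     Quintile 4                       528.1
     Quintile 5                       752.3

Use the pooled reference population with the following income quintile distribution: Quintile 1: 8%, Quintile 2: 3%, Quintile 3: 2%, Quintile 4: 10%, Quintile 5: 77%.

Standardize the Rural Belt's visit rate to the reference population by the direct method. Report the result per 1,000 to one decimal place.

645.2

Standard weights: 0.08, 0.03, 0.02, 0.10, 0.77.
Standardized rate: 0.0800×30.5 + 0.0300×118.8 + 0.0200×354.0 + 0.1000×528.1 + 0.7700×752.3 = 645.1650 per 1,000.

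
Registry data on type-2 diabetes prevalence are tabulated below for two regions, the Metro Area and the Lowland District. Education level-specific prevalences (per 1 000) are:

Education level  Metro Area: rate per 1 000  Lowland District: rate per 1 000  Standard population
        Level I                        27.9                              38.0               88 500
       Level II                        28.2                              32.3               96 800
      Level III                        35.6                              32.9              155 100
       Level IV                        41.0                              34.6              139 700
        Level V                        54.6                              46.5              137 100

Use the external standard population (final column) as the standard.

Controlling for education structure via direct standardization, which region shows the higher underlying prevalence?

Metro Area

Standard total = 617 200; weights = 0.1434, 0.1568, 0.2513, 0.2263, 0.2221.
The Metro Area: 0.1434×27.9 + 0.1568×28.2 + 0.2513×35.6 + 0.2263×41.0 + 0.2221×54.6 = 38.7781 per 1 000.
The Lowland District: 0.1434×38.0 + 0.1568×32.3 + 0.2513×32.9 + 0.2263×34.6 + 0.2221×46.5 = 36.9430 per 1 000.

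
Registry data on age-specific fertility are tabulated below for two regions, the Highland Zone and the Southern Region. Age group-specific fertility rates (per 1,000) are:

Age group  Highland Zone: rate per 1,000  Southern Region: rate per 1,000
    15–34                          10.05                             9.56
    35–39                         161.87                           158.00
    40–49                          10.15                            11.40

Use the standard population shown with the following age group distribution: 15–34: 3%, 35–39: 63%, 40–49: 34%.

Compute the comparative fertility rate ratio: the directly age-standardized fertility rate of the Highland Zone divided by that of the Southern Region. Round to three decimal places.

Standard weights: 0.03, 0.63, 0.34.
The Highland Zone: 0.0300×10.05 + 0.6300×161.87 + 0.3400×10.15 = 105.7306 per 1,000.
The Southern Region: 0.0300×9.56 + 0.6300×158.00 + 0.3400×11.40 = 103.7028 per 1,000.
Ratio = 105.7306 ÷ 103.7028 = 1.01955.

1.020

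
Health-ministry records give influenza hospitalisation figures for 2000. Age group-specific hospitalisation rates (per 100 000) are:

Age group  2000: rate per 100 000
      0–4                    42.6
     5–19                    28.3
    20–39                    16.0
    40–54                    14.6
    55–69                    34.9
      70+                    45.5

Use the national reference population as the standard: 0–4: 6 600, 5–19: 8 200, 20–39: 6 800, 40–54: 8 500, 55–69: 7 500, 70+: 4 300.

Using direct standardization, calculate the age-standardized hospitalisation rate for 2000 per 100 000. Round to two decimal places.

Standard total = 41 900; weights = 0.1575, 0.1957, 0.1623, 0.2029, 0.1790, 0.1026.
Standardized rate: 0.1575×42.6 + 0.1957×28.3 + 0.1623×16.0 + 0.2029×14.6 + 0.1790×34.9 + 0.1026×45.5 = 28.7236 per 100 000.

28.72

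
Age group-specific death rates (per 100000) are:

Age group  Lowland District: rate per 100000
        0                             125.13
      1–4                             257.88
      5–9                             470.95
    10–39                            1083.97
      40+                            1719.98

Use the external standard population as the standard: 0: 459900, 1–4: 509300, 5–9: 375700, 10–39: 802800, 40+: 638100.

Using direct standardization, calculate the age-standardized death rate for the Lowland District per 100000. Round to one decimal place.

Standard total = 2785800; weights = 0.1651, 0.1828, 0.1349, 0.2882, 0.2291.
Standardized rate: 0.1651×125.13 + 0.1828×257.88 + 0.1349×470.95 + 0.2882×1083.97 + 0.2291×1719.98 = 837.6595 per 100000.

837.7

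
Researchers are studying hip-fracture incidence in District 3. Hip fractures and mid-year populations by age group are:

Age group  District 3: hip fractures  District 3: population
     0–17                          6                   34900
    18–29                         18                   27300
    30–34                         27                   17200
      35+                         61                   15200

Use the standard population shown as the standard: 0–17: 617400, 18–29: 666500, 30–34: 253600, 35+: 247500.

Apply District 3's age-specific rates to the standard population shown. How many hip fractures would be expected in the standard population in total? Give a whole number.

1937

Age-specific rates per 100000 for District 3: 17.19, 65.93, 156.98, 401.32.
Expected hip fractures = Σ (standard pop × age-specific rate ÷ 100000)
= 617400×17.19/100000 + 666500×65.93/100000 + 253600×156.98/100000 + 247500×401.32/100000
= 106.14 + 439.45 + 398.09 + 993.26 = 1936.94.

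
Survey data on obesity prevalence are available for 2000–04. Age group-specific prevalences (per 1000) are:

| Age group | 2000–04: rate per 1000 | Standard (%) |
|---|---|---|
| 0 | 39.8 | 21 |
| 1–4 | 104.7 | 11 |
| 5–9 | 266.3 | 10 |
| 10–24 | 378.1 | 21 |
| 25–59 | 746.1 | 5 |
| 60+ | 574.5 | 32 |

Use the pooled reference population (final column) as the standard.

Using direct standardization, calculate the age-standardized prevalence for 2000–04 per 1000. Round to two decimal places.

347.05

Standard weights: 0.21, 0.11, 0.10, 0.21, 0.05, 0.32.
Standardized rate: 0.2100×39.8 + 0.1100×104.7 + 0.1000×266.3 + 0.2100×378.1 + 0.0500×746.1 + 0.3200×574.5 = 347.0510 per 1000.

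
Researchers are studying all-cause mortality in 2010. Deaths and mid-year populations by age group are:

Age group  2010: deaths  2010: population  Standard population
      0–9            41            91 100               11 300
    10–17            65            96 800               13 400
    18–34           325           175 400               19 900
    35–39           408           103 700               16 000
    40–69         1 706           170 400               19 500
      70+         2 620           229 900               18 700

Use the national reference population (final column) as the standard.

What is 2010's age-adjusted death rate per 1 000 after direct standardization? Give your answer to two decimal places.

Age-specific rates per 1 000 for 2010: 0.450, 0.671, 1.853, 3.934, 10.012, 11.396.
Standard total = 98 800; weights = 0.1144, 0.1356, 0.2014, 0.1619, 0.1974, 0.1893.
Standardized rate: 0.1144×0.450 + 0.1356×0.671 + 0.2014×1.853 + 0.1619×3.934 + 0.1974×10.012 + 0.1893×11.396 = 5.2859 per 1 000.

5.29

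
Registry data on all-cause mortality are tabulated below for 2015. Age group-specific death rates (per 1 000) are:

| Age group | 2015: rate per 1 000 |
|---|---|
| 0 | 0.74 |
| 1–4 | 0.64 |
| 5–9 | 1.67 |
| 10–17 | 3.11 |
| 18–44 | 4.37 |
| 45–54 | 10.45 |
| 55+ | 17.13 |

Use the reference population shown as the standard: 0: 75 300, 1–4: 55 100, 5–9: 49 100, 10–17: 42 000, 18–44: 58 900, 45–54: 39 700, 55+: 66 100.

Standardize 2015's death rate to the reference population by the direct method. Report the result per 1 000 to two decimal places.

5.46

Standard total = 386 200; weights = 0.1950, 0.1427, 0.1271, 0.1088, 0.1525, 0.1028, 0.1712.
Standardized rate: 0.1950×0.74 + 0.1427×0.64 + 0.1271×1.67 + 0.1088×3.11 + 0.1525×4.37 + 0.1028×10.45 + 0.1712×17.13 = 5.4587 per 1 000.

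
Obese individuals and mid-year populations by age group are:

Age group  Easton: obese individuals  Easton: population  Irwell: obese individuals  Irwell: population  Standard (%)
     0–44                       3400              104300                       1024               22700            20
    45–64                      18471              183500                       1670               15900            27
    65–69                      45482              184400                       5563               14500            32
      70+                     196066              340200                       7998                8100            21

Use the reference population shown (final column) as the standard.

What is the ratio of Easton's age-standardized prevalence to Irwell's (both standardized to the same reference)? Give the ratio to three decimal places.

Age-specific rates per 1000 for Easton: 32.598, 100.659, 246.649, 576.326.
For Irwell: 45.110, 105.031, 383.655, 987.407.
Standard weights: 0.20, 0.27, 0.32, 0.21.
Easton: 0.2000×32.598 + 0.2700×100.659 + 0.3200×246.649 + 0.2100×576.326 = 233.6536 per 1000.
Irwell: 0.2000×45.110 + 0.2700×105.031 + 0.3200×383.655 + 0.2100×987.407 = 367.5057 per 1000.
Ratio = 233.6536 ÷ 367.5057 = 0.63578.

0.636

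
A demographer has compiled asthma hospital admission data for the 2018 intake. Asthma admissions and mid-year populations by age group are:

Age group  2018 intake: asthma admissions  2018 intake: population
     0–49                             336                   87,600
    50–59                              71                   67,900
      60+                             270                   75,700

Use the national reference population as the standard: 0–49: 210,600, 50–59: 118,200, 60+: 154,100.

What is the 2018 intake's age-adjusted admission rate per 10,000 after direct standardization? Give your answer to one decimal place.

30.7

Age-specific rates per 10,000 for the 2018 intake: 38.36, 10.46, 35.67.
Standard total = 482,900; weights = 0.4361, 0.2448, 0.3191.
Standardized rate: 0.4361×38.36 + 0.2448×10.46 + 0.3191×35.67 = 30.6690 per 10,000.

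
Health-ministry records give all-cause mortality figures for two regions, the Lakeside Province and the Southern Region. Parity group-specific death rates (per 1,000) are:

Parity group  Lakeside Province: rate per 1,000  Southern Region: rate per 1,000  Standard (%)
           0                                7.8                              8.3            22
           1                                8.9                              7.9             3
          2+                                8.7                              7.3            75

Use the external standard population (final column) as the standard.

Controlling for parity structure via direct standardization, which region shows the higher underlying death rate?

Lakeside Province

Standard weights: 0.22, 0.03, 0.75.
The Lakeside Province: 0.2200×7.8 + 0.0300×8.9 + 0.7500×8.7 = 8.5080 per 1,000.
The Southern Region: 0.2200×8.3 + 0.0300×7.9 + 0.7500×7.3 = 7.5380 per 1,000.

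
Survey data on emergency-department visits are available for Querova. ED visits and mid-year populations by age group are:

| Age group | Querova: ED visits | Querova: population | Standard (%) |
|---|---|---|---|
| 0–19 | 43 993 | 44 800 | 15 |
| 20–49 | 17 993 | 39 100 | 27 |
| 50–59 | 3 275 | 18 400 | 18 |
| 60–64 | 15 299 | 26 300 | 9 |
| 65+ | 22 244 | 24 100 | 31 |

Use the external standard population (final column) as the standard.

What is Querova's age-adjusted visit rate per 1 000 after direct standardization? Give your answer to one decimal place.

642.1

Age-specific rates per 1 000 for Querova: 981.987, 460.179, 177.989, 581.711, 922.988.
Standard weights: 0.15, 0.27, 0.18, 0.09, 0.31.
Standardized rate: 0.1500×981.987 + 0.2700×460.179 + 0.1800×177.989 + 0.0900×581.711 + 0.3100×922.988 = 642.0645 per 1 000.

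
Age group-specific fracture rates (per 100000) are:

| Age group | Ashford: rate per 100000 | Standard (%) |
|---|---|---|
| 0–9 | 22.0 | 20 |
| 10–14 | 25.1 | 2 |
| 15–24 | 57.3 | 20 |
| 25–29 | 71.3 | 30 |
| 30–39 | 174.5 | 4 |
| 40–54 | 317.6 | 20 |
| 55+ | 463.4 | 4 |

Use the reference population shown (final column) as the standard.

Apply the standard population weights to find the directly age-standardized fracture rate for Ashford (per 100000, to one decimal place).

126.8

Standard weights: 0.20, 0.02, 0.20, 0.30, 0.04, 0.20, 0.04.
Standardized rate: 0.2000×22.0 + 0.0200×25.1 + 0.2000×57.3 + 0.3000×71.3 + 0.0400×174.5 + 0.2000×317.6 + 0.0400×463.4 = 126.7880 per 100000.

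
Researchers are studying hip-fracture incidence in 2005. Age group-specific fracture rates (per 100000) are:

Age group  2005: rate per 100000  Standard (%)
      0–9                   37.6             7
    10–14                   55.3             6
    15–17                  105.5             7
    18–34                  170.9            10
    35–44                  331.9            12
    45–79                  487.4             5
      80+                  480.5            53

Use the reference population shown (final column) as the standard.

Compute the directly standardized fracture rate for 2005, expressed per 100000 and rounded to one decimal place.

Standard weights: 0.07, 0.06, 0.07, 0.10, 0.12, 0.05, 0.53.
Standardized rate: 0.0700×37.6 + 0.0600×55.3 + 0.0700×105.5 + 0.1000×170.9 + 0.1200×331.9 + 0.0500×487.4 + 0.5300×480.5 = 349.2880 per 100000.

349.3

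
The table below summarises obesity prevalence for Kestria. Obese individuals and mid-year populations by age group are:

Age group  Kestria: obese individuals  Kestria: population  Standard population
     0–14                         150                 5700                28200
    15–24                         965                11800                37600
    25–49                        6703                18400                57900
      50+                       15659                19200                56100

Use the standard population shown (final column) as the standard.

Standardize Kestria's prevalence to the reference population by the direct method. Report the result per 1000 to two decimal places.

Age-specific rates per 1000 for Kestria: 26.316, 81.780, 364.293, 815.573.
Standard total = 179800; weights = 0.1568, 0.2091, 0.3220, 0.3120.
Standardized rate: 0.1568×26.316 + 0.2091×81.780 + 0.3220×364.293 + 0.3120×815.573 = 393.0103 per 1000.

393.01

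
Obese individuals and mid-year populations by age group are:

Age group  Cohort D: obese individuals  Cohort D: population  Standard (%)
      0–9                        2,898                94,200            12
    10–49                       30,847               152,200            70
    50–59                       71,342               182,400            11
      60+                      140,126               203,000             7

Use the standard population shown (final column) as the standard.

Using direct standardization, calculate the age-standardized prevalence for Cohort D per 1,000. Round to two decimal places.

Age-specific rates per 1,000 for Cohort D: 30.764, 202.674, 391.129, 690.276.
Standard weights: 0.12, 0.70, 0.11, 0.07.
Standardized rate: 0.1200×30.764 + 0.7000×202.674 + 0.1100×391.129 + 0.0700×690.276 = 236.9071 per 1,000.

236.91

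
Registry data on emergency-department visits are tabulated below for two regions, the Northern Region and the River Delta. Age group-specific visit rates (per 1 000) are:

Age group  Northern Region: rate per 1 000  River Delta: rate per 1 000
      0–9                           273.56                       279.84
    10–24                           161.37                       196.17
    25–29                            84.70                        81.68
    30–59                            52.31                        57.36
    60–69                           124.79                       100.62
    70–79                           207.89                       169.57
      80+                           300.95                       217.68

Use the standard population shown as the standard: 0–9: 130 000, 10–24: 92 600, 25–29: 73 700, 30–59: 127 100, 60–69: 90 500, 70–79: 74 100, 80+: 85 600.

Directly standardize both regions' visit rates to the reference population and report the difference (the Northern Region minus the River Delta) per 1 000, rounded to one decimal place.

11.4

Standard total = 673 600; weights = 0.1930, 0.1375, 0.1094, 0.1887, 0.1344, 0.1100, 0.1271.
The Northern Region: 0.1930×273.56 + 0.1375×161.37 + 0.1094×84.70 + 0.1887×52.31 + 0.1344×124.79 + 0.1100×207.89 + 0.1271×300.95 = 171.9954 per 1 000.
The River Delta: 0.1930×279.84 + 0.1375×196.17 + 0.1094×81.68 + 0.1887×57.36 + 0.1344×100.62 + 0.1100×169.57 + 0.1271×217.68 = 160.5693 per 1 000.
Difference = 171.9954 − 160.5693 = 11.4261.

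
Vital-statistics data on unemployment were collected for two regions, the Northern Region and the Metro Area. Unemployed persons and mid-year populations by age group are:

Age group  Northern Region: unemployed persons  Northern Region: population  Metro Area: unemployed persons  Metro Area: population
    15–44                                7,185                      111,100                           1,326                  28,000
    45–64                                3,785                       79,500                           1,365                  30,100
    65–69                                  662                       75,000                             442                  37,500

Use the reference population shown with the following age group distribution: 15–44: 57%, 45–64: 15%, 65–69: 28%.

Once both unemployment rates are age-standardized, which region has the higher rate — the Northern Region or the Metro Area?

Age-specific rates per 1,000 for the Northern Region: 64.671, 47.610, 8.827.
For the Metro Area: 47.357, 45.349, 11.787.
Standard weights: 0.57, 0.15, 0.28.
The Northern Region: 0.5700×64.671 + 0.1500×47.610 + 0.2800×8.827 = 46.4757 per 1,000.
The Metro Area: 0.5700×47.357 + 0.1500×45.349 + 0.2800×11.787 = 37.0962 per 1,000.

Northern Region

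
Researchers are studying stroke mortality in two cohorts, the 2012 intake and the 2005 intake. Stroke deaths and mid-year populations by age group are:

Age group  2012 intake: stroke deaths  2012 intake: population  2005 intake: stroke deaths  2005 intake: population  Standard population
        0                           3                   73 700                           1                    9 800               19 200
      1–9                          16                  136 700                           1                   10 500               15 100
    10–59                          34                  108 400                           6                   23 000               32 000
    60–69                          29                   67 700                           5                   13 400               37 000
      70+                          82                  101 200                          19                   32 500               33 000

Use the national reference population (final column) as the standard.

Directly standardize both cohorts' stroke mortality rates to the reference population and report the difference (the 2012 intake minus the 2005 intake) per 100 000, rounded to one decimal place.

Age-specific rates per 100 000 for the 2012 intake: 4.07, 11.70, 31.37, 42.84, 81.03.
For the 2005 intake: 10.20, 9.52, 26.09, 37.31, 58.46.
Standard total = 136 300; weights = 0.1409, 0.1108, 0.2348, 0.2715, 0.2421.
The 2012 intake: 0.1409×4.07 + 0.1108×11.70 + 0.2348×31.37 + 0.2715×42.84 + 0.2421×81.03 = 40.4800 per 100 000.
The 2005 intake: 0.1409×10.20 + 0.1108×9.52 + 0.2348×26.09 + 0.2715×37.31 + 0.2421×58.46 = 32.9005 per 100 000.
Difference = 40.4800 − 32.9005 = 7.5795.

7.6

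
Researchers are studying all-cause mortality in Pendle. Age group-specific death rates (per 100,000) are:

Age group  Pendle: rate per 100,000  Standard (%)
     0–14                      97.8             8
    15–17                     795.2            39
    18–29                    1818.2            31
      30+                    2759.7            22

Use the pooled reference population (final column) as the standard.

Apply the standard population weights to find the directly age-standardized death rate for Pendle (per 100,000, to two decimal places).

Standard weights: 0.08, 0.39, 0.31, 0.22.
Standardized rate: 0.0800×97.8 + 0.3900×795.2 + 0.3100×1818.2 + 0.2200×2759.7 = 1488.7280 per 100,000.

1488.73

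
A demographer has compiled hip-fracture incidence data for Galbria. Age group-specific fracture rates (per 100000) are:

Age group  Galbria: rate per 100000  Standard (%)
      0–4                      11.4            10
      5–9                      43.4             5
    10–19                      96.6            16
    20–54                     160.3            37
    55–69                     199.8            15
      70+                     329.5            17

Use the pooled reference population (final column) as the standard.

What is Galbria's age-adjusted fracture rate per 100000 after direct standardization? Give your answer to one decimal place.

Standard weights: 0.10, 0.05, 0.16, 0.37, 0.15, 0.17.
Standardized rate: 0.1000×11.4 + 0.0500×43.4 + 0.1600×96.6 + 0.3700×160.3 + 0.1500×199.8 + 0.1700×329.5 = 164.0620 per 100000.

164.1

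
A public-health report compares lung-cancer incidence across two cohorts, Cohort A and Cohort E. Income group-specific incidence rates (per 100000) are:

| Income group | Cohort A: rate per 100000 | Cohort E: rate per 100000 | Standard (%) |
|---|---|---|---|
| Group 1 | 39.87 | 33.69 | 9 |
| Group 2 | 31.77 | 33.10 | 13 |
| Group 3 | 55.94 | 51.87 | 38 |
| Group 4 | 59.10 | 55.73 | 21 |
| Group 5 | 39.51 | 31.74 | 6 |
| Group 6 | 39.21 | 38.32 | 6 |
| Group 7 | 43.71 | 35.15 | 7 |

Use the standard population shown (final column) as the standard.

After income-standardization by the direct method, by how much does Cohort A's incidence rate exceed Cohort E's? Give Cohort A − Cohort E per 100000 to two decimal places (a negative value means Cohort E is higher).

3.76

Standard weights: 0.09, 0.13, 0.38, 0.21, 0.06, 0.06, 0.07.
Cohort A: 0.0900×39.87 + 0.1300×31.77 + 0.3800×55.94 + 0.2100×59.10 + 0.0600×39.51 + 0.0600×39.21 + 0.0700×43.71 = 49.1695 per 100000.
Cohort E: 0.0900×33.69 + 0.1300×33.10 + 0.3800×51.87 + 0.2100×55.73 + 0.0600×31.74 + 0.0600×38.32 + 0.0700×35.15 = 45.4131 per 100000.
Difference = 49.1695 − 45.4131 = 3.7564.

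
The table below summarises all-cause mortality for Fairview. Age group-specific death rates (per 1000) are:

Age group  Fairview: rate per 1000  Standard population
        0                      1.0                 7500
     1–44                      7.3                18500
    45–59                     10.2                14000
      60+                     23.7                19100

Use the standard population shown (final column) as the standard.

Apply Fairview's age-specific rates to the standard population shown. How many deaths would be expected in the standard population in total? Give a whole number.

738

Expected deaths = Σ (standard pop × age-specific rate ÷ 1000)
= 7500×1.0/1000 + 18500×7.3/1000 + 14000×10.2/1000 + 19100×23.7/1000
= 7.50 + 135.05 + 142.80 + 452.67 = 738.02.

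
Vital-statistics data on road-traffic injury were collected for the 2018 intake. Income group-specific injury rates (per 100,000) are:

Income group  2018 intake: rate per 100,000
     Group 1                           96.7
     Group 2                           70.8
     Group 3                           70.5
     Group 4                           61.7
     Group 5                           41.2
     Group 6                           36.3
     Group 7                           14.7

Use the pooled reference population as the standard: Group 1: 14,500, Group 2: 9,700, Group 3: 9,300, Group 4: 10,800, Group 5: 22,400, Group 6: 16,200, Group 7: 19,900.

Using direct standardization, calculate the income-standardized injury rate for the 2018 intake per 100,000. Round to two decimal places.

50.72

Standard total = 102,800; weights = 0.1411, 0.0944, 0.0905, 0.1051, 0.2179, 0.1576, 0.1936.
Standardized rate: 0.1411×96.7 + 0.0944×70.8 + 0.0905×70.5 + 0.1051×61.7 + 0.2179×41.2 + 0.1576×36.3 + 0.1936×14.7 = 50.7236 per 100,000.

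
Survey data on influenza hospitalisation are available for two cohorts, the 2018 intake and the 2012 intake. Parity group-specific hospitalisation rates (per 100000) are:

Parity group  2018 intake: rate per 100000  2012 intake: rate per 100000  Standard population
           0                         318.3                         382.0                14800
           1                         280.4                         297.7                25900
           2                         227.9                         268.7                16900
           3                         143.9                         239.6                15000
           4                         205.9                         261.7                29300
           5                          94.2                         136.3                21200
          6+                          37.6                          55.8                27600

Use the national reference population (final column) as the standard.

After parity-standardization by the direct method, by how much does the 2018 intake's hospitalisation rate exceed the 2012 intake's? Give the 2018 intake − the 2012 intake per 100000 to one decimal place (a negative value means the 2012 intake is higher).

-43.4

Standard total = 150700; weights = 0.0982, 0.1719, 0.1121, 0.0995, 0.1944, 0.1407, 0.1831.
The 2018 intake: 0.0982×318.3 + 0.1719×280.4 + 0.1121×227.9 + 0.0995×143.9 + 0.1944×205.9 + 0.1407×94.2 + 0.1831×37.6 = 179.5015 per 100000.
The 2012 intake: 0.0982×382.0 + 0.1719×297.7 + 0.1121×268.7 + 0.0995×239.6 + 0.1944×261.7 + 0.1407×136.3 + 0.1831×55.8 = 222.9364 per 100000.
Difference = 179.5015 − 222.9364 = -43.4348.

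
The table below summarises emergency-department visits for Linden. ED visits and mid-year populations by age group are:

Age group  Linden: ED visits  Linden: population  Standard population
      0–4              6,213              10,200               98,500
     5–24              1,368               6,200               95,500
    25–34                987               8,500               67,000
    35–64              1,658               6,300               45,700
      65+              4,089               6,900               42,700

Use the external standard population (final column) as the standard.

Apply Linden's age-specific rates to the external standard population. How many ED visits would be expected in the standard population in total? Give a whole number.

Age-specific rates per 1,000 for Linden: 609.118, 220.645, 116.118, 263.175, 592.609.
Expected ED visits = Σ (standard pop × age-specific rate ÷ 1,000)
= 98,500×609.118/1,000 + 95,500×220.645/1,000 + 67,000×116.118/1,000 + 45,700×263.175/1,000 + 42,700×592.609/1,000
= 59998.09 + 21071.61 + 7779.88 + 12027.08 + 25304.39 = 126181.05.

126181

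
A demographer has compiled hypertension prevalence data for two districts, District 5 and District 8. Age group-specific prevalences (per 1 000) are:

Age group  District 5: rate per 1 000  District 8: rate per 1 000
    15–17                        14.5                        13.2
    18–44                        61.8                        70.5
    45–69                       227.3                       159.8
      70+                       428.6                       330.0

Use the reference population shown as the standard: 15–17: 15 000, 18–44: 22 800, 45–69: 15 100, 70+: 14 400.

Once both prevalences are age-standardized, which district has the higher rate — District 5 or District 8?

Standard total = 67 300; weights = 0.2229, 0.3388, 0.2244, 0.2140.
District 5: 0.2229×14.5 + 0.3388×61.8 + 0.2244×227.3 + 0.2140×428.6 = 166.8738 per 1 000.
District 8: 0.2229×13.2 + 0.3388×70.5 + 0.2244×159.8 + 0.2140×330.0 = 133.2895 per 1 000.

District 5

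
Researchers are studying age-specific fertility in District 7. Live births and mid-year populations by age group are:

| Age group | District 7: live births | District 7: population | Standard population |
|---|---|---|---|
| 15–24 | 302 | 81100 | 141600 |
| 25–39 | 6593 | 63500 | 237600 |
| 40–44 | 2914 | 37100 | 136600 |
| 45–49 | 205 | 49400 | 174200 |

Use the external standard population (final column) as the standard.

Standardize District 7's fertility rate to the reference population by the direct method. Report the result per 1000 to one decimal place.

53.1

Age-specific rates per 1000 for District 7: 3.724, 103.827, 78.544, 4.150.
Standard total = 690000; weights = 0.2052, 0.3443, 0.1980, 0.2525.
Standardized rate: 0.2052×3.724 + 0.3443×103.827 + 0.1980×78.544 + 0.2525×4.150 = 53.1139 per 1000.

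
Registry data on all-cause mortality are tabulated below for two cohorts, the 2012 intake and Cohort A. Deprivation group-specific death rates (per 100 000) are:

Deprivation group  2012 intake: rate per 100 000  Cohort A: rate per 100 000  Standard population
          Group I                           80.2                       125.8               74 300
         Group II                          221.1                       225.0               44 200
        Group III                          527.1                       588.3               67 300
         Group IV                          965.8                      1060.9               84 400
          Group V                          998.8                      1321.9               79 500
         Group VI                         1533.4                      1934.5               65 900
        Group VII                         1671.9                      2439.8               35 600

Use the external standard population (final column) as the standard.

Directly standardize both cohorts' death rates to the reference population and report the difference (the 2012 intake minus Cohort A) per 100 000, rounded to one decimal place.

-210.9

Standard total = 451 200; weights = 0.1647, 0.0980, 0.1492, 0.1871, 0.1762, 0.1461, 0.0789.
The 2012 intake: 0.1647×80.2 + 0.0980×221.1 + 0.1492×527.1 + 0.1871×965.8 + 0.1762×998.8 + 0.1461×1533.4 + 0.0789×1671.9 = 826.0065 per 100 000.
Cohort A: 0.1647×125.8 + 0.0980×225.0 + 0.1492×588.3 + 0.1871×1060.9 + 0.1762×1321.9 + 0.1461×1934.5 + 0.0789×2439.8 = 1036.9148 per 100 000.
Difference = 826.0065 − 1036.9148 = -210.9083.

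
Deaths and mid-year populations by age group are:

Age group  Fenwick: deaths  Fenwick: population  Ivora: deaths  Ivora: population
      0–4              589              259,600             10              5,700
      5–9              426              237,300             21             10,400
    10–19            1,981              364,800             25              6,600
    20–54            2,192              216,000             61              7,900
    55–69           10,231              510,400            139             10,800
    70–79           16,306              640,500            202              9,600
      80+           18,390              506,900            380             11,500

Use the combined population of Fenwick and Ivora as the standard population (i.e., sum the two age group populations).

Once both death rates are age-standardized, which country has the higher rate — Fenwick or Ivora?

Fenwick

Age-specific rates per 1,000 for Fenwick: 2.269, 1.795, 5.430, 10.148, 20.045, 25.458, 36.279.
For Ivora: 1.754, 2.019, 3.788, 7.722, 12.870, 21.042, 33.043.
Combined standard total = 2,798,000; weights = 0.0948, 0.0885, 0.1327, 0.0800, 0.1863, 0.2323, 0.1853.
Fenwick: 0.0948×2.269 + 0.0885×1.795 + 0.1327×5.430 + 0.0800×10.148 + 0.1863×20.045 + 0.2323×25.458 + 0.1853×36.279 = 18.2776 per 1,000.
Ivora: 0.0948×1.754 + 0.0885×2.019 + 0.1327×3.788 + 0.0800×7.722 + 0.1863×12.870 + 0.2323×21.042 + 0.1853×33.043 = 14.8743 per 1,000.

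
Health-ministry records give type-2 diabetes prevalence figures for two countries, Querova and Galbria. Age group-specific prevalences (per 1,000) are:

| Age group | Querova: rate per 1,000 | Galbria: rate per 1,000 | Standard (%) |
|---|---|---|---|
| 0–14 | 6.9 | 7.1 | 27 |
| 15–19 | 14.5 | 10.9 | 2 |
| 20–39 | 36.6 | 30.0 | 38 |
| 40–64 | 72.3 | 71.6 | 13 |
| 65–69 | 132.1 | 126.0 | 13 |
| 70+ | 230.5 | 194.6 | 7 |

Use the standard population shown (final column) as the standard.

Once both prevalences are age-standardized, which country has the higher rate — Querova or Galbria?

Standard weights: 0.27, 0.02, 0.38, 0.13, 0.13, 0.07.
Querova: 0.2700×6.9 + 0.0200×14.5 + 0.3800×36.6 + 0.1300×72.3 + 0.1300×132.1 + 0.0700×230.5 = 58.7680 per 1,000.
Galbria: 0.2700×7.1 + 0.0200×10.9 + 0.3800×30.0 + 0.1300×71.6 + 0.1300×126.0 + 0.0700×194.6 = 52.8450 per 1,000.

Querova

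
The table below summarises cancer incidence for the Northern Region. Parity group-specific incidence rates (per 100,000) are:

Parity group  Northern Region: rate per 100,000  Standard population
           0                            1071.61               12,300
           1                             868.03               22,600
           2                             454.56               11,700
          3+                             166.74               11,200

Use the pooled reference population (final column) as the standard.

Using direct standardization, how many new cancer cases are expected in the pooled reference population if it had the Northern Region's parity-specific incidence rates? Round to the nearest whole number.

Expected new cancer cases = Σ (standard pop × parity-specific rate ÷ 100,000)
= 12,300×1071.61/100,000 + 22,600×868.03/100,000 + 11,700×454.56/100,000 + 11,200×166.74/100,000
= 131.81 + 196.17 + 53.18 + 18.67 = 399.84.

400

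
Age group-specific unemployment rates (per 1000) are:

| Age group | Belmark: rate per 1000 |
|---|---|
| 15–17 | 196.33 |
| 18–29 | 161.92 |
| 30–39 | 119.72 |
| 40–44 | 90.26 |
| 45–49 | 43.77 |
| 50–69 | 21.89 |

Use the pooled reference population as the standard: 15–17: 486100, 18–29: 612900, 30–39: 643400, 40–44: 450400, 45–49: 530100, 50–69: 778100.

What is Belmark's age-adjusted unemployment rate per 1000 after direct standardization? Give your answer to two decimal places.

Standard total = 3501000; weights = 0.1388, 0.1751, 0.1838, 0.1286, 0.1514, 0.2223.
Standardized rate: 0.1388×196.33 + 0.1751×161.92 + 0.1838×119.72 + 0.1286×90.26 + 0.1514×43.77 + 0.2223×21.89 = 100.7120 per 1000.

100.71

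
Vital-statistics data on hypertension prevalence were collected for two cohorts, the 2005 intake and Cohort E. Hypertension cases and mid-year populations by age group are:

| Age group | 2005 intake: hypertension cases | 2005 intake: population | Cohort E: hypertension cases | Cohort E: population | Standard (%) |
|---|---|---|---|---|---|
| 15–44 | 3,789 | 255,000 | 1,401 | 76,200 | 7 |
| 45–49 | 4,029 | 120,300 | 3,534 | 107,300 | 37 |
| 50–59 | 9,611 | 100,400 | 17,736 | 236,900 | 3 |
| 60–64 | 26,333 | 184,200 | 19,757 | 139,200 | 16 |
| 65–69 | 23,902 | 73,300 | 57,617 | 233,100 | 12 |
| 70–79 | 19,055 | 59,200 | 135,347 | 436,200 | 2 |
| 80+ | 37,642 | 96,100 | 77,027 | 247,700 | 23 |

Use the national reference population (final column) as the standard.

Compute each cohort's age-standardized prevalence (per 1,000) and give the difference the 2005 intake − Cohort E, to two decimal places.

29.02

Age-specific rates per 1,000 for the 2005 intake: 14.859, 33.491, 95.727, 142.959, 326.085, 321.875, 391.696.
For Cohort E: 18.386, 32.936, 74.867, 141.932, 247.177, 310.287, 310.969.
Standard weights: 0.07, 0.37, 0.03, 0.16, 0.12, 0.02, 0.23.
The 2005 intake: 0.0700×14.859 + 0.3700×33.491 + 0.0300×95.727 + 0.1600×142.959 + 0.1200×326.085 + 0.0200×321.875 + 0.2300×391.696 = 174.8349 per 1,000.
Cohort E: 0.0700×18.386 + 0.3700×32.936 + 0.0300×74.867 + 0.1600×141.932 + 0.1200×247.177 + 0.0200×310.287 + 0.2300×310.969 = 145.8183 per 1,000.
Difference = 174.8349 − 145.8183 = 29.0166.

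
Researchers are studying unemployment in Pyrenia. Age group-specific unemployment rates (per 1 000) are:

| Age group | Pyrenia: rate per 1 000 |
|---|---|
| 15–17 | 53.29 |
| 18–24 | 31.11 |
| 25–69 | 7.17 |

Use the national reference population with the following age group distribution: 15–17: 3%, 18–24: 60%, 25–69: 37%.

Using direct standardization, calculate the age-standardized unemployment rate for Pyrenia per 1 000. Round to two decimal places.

Standard weights: 0.03, 0.60, 0.37.
Standardized rate: 0.0300×53.29 + 0.6000×31.11 + 0.3700×7.17 = 22.9176 per 1 000.

22.92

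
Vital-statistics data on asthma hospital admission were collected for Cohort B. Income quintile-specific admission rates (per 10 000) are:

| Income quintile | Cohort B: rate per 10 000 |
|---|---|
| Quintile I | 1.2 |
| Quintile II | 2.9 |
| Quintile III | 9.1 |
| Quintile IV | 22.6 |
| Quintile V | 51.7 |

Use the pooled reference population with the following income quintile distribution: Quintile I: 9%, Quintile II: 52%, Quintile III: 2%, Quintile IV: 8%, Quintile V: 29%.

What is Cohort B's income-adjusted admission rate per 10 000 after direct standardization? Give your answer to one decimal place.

18.6

Standard weights: 0.09, 0.52, 0.02, 0.08, 0.29.
Standardized rate: 0.0900×1.2 + 0.5200×2.9 + 0.0200×9.1 + 0.0800×22.6 + 0.2900×51.7 = 18.5990 per 10 000.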